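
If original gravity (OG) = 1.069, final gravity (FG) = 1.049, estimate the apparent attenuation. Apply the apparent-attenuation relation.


AA = (OG − FG)/(OG − 1) · 100
AA = (1.069 − 1.049)/(1.069 − 1) · 100

28.9855 %


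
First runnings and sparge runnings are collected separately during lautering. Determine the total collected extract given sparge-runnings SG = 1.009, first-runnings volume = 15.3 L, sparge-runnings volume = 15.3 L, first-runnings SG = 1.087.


total = Σ (SG_i − 1)·1000·V_i
first = (1.087 − 1)·1000·15.3 = 1331.1000
sparge = (1.009 − 1)·1000·15.3 = 137.7000
total = 1331.1000 + 137.7000

1468.8000 gravity·L


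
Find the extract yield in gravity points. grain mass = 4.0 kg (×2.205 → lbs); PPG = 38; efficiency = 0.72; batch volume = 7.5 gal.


points = lbs × PPG × eff / vol
lbs = 4.0 × 2.205 = 8.8200
points = 8.8200 × 38 × 0.72 / 7.5

32.1754 points


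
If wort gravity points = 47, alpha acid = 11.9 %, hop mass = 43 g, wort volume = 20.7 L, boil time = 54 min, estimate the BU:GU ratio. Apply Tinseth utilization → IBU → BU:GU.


U = 1.65·0.000125^(GP/1000)·(1−e^(−0.04t))/4.15;  IBU = (α/100)·m·U·1000/V;  BU:GU = IBU/GP
U = 1.65·0.000125^(47/1000)·(1−e^(−0.04·54))/4.15 = 0.2306
IBU = (11.9/100)·43·0.2306·1000/20.7 = 56.9927
BU:GU = 56.9927/47

1.2126


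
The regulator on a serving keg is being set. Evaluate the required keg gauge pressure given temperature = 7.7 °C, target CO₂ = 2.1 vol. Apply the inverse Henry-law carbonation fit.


psi = vols/(0.01821 + 0.09011·e^(−0.04·T)) − 14.695
psi = 2.1/(0.01821 + 0.09011·e^(−0.04·7.7)) − 14.695

10.1767 psi


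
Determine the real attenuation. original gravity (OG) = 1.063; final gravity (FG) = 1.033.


AA = (OG−FG)/(OG−1)·100;  RA = AA·0.8192
AA = (1.063 − 1.033)/(1.063 − 1)·100 = 47.6190
RA = 47.6190·0.8192

39.0095 %


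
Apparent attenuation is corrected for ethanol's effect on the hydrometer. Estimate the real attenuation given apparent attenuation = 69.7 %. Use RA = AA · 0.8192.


RA = 69.7 · 0.8192

57.0982 %


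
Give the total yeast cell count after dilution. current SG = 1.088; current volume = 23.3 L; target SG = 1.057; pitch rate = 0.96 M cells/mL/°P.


V_w = V·((SG_c−1)/(SG_t−1)−1);  °P = 259 − 259/SG_t;  cells = rate·(V+V_w)·°P
V_w = 23.3·((1.088−1)/(1.057−1)−1) = 12.6719
V_final = 23.3 + 12.6719 = 35.9719
°P = 259 − 259/1.057 = 13.9669
cells = 0.96·35.9719·13.9669

482.3193 billion cells


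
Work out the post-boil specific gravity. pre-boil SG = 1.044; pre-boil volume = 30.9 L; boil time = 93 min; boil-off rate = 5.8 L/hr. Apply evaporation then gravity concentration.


V_post = V_pre − rate·(t/60);  SG_post = 1 + (SG_pre−1)·V_pre/V_post
V_post = 30.9 − 5.8·(93/60) = 21.9100
SG_post = 1 + (1.044 − 1)·30.9/21.9100

1.0621


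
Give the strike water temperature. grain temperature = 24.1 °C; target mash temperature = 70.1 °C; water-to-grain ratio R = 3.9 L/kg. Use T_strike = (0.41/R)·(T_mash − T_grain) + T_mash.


T_strike = (0.41/3.9)·(70.1 − 24.1) + 70.1

74.9359 °C


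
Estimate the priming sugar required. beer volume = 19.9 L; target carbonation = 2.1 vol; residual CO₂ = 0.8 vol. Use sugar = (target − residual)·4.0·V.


sugar = (2.1 − 0.8)·4.0·19.9

103.4800 g


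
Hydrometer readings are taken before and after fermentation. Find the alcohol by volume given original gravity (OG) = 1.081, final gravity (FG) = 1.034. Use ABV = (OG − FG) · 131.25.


ABV = (1.081 − 1.034) · 131.25

6.1687 % ABV


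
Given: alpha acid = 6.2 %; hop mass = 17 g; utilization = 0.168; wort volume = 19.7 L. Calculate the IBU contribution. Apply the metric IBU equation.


IBU = (α/100)·mass·U·1000 / V
IBU = (6.2/100)·17·0.168·1000 / 19.7

8.9884 IBU


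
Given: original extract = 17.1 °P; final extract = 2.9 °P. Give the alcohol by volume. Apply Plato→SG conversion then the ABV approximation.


SG = 259/(259 − P);  ABV = (OG − FG)·131.25
OG = 259/(259 − 17.1) = 1.0707
FG = 259/(259 − 2.9) = 1.0113
ABV = (1.0707 − 1.0113)·131.25

7.7919 % ABV


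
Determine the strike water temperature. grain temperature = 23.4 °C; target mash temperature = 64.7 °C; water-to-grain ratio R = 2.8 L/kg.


T_strike = (0.41/R)·(T_mash − T_grain) + T_mash
T_strike = (0.41/2.8)·(64.7 − 23.4) + 64.7

70.7475 °C


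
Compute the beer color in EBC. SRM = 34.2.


EBC = SRM · 1.97
EBC = 34.2 · 1.97

67.3740 EBC


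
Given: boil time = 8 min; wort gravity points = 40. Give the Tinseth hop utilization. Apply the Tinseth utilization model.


U = 1.65·0.000125^(GP/1000) · (1 − e^(−0.04·t))/4.15
bigness = 1.65·0.000125^(40/1000) = 1.1518
boil_factor = (1 − e^(−0.04·8))/4.15 = 0.0660
U = 1.1518 · 0.0660

0.0760


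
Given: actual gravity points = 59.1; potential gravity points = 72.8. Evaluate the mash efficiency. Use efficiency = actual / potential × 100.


efficiency = 59.1 / 72.8 × 100

81.1813 %


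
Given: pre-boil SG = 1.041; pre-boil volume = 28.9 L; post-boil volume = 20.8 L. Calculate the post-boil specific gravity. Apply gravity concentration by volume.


SG_post = 1 + (SG_pre − 1)·V_pre/V_post
pts_pre = (1.041 − 1)·1000 = 41.0000
pts_post = 41.0000·28.9/20.8 = 56.9663
SG_post = 1 + 56.9663/1000

1.0570


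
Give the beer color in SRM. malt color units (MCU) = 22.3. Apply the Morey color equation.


SRM = 1.4922 · MCU^0.6859
SRM = 1.4922 · 22.3^0.6859

12.5496 SRM


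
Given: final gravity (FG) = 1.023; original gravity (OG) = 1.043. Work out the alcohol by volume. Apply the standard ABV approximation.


ABV = (OG − FG) · 131.25
ABV = (1.043 − 1.023) · 131.25

2.6250 % ABV


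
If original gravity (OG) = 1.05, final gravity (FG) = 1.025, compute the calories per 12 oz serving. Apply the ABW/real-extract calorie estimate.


ABW = (OG−FG)·131.25·0.79/FG;  °P = 259 − 259/SG (for OG→OE and FG→AE);  RE = 0.1808·OE + 0.8192·AE;  Cal = (6.9·ABW + 4·(RE−0.1))·FG·3.55
ABW = (1.05 − 1.025)·131.25·0.79/1.025 = 2.5290
OE = 259 − 259/1.05 = 12.3333 °P
AE = 259 − 259/1.025 = 6.3171 °P
RE = 0.1808·12.3333 + 0.8192·6.3171 = 7.4048 °P
Cal = (6.9·2.5290 + 4·(7.4048−0.1))·1.025·3.55

169.8172 kcal


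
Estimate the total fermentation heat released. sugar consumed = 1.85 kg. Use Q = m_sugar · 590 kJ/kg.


Q = 1.85 · 590

1091.5000 kJ


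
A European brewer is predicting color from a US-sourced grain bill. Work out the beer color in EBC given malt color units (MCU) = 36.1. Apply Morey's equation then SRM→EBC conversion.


SRM = 1.4922·MCU^0.6859;  EBC = SRM·1.97
SRM = 1.4922·36.1^0.6859 = 17.4631
EBC = 17.4631·1.97

34.4023 EBC


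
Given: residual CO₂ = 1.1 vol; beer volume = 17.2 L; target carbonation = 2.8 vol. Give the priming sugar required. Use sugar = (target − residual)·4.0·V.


sugar = (2.8 − 1.1)·4.0·17.2

116.9600 g


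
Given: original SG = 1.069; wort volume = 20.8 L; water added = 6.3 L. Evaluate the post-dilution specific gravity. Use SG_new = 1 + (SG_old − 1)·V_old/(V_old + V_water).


pts = (1.069 − 1)·1000·20.8/(20.8 + 6.3) = 52.9594
SG_new = 1 + 52.9594/1000

1.0530


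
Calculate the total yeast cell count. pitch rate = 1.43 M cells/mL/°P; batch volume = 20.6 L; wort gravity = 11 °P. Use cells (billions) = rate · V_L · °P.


cells = 1.43 · 20.6 · 11

324.0380 billion cells


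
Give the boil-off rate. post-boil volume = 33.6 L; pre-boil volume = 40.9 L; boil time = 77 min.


rate = (V_pre − V_post) / (t_min/60)
rate = (40.9 − 33.6) / (77/60)

5.6883 L/hr


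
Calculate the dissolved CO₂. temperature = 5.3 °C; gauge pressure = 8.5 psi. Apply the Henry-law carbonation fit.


vols = (P + 14.695)·(0.01821 + 0.09011·e^(−0.04·T))
vols = (8.5 + 14.695)·(0.01821 + 0.09011·e^(−0.04·5.3))

2.1132 volumes


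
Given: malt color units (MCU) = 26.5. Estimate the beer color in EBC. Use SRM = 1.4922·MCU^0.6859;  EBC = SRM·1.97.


SRM = 1.4922·26.5^0.6859 = 14.1264
EBC = 14.1264·1.97

27.8290 EBC


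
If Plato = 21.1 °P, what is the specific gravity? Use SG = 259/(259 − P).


SG = 259/(259 − 21.1)

1.0887


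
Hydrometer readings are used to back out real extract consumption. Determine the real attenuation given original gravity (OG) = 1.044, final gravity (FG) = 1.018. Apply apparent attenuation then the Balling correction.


AA = (OG−FG)/(OG−1)·100;  RA = AA·0.8192
AA = (1.044 − 1.018)/(1.044 − 1)·100 = 59.0909
RA = 59.0909·0.8192

48.4073 %


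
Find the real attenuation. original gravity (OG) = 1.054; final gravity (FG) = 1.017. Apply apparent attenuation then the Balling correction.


AA = (OG−FG)/(OG−1)·100;  RA = AA·0.8192
AA = (1.054 − 1.017)/(1.054 − 1)·100 = 68.5185
RA = 68.5185·0.8192

56.1304 %


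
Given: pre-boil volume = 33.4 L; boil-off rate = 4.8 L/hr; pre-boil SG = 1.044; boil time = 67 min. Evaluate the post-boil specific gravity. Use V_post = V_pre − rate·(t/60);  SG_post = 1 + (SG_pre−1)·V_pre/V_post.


V_post = 33.4 − 4.8·(67/60) = 28.0400
SG_post = 1 + (1.044 − 1)·33.4/28.0400

1.0524


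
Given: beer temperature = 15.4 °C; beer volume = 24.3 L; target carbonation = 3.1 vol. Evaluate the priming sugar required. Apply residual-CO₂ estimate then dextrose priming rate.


residual = 14.695·(0.01821 + 0.09011·e^(−0.04·T));  sugar = (target − residual)·4.0·V
residual = 14.695·(0.01821 + 0.09011·e^(−0.04·15.4)) = 0.9828
sugar = (3.1 − 0.9828)·4.0·24.3

205.7939 g


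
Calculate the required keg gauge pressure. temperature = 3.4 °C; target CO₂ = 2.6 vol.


psi = vols/(0.01821 + 0.09011·e^(−0.04·T)) − 14.695
psi = 2.6/(0.01821 + 0.09011·e^(−0.04·3.4)) − 14.695

12.1474 psi


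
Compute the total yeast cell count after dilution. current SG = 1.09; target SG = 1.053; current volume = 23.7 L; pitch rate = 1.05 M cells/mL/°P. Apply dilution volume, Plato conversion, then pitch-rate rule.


V_w = V·((SG_c−1)/(SG_t−1)−1);  °P = 259 − 259/SG_t;  cells = rate·(V+V_w)·°P
V_w = 23.7·((1.09−1)/(1.053−1)−1) = 16.5453
V_final = 23.7 + 16.5453 = 40.2453
°P = 259 − 259/1.053 = 13.0361
cells = 1.05·40.2453·13.0361

550.8731 billion cells


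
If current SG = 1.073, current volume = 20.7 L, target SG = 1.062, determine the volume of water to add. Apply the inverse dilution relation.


V_water = V·((SG_curr − 1)/(SG_target − 1) − 1)
V_water = 20.7·((1.073 − 1)/(1.062 − 1) − 1)

3.6726 L


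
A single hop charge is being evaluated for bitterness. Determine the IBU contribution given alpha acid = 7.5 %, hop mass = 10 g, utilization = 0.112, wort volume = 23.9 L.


IBU = (α/100)·mass·U·1000 / V
IBU = (7.5/100)·10·0.112·1000 / 23.9

3.5146 IBU


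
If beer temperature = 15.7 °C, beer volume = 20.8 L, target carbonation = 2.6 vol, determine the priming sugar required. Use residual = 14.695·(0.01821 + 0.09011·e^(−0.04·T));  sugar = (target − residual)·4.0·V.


residual = 14.695·(0.01821 + 0.09011·e^(−0.04·15.7)) = 0.9742
sugar = (2.6 − 0.9742)·4.0·20.8

135.2626 g


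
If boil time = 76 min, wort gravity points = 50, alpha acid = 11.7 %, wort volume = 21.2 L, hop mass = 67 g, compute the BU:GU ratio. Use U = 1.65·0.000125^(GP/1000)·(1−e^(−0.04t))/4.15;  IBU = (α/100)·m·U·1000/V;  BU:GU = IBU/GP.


U = 1.65·0.000125^(50/1000)·(1−e^(−0.04·76))/4.15 = 0.2415
IBU = (11.7/100)·67·0.2415·1000/21.2 = 89.3138
BU:GU = 89.3138/50

1.7863


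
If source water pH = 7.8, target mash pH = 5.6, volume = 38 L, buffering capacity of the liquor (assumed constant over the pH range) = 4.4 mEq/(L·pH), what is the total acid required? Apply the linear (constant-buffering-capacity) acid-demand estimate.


acid = buffering capacity · (pH_source − pH_target) · V
acid = 4.4 · (7.8 − 5.6) · 38

367.8400 mEq


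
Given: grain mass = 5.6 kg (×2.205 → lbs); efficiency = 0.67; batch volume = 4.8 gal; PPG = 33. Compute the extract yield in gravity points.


points = lbs × PPG × eff / vol
lbs = 5.6 × 2.205 = 12.3480
points = 12.3480 × 33 × 0.67 / 4.8

56.8780 points


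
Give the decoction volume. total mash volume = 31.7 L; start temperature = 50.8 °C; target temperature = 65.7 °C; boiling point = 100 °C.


V_dec = V_total·(T_target − T_start)/(T_boil − T_start)
V_dec = 31.7·(65.7 − 50.8)/(100 − 50.8)

9.6002 L


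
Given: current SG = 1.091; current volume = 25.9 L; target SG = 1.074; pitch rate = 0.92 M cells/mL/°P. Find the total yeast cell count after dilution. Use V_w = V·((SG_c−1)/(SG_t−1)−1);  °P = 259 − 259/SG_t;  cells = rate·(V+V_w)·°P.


V_w = 25.9·((1.091−1)/(1.074−1)−1) = 5.9500
V_final = 25.9 + 5.9500 = 31.8500
°P = 259 − 259/1.074 = 17.8454
cells = 0.92·31.8500·17.8454

522.9070 billion cells


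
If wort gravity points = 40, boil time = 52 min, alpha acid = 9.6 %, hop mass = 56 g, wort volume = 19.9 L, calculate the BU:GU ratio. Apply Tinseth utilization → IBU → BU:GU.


U = 1.65·0.000125^(GP/1000)·(1−e^(−0.04t))/4.15;  IBU = (α/100)·m·U·1000/V;  BU:GU = IBU/GP
U = 1.65·0.000125^(40/1000)·(1−e^(−0.04·52))/4.15 = 0.2429
IBU = (9.6/100)·56·0.2429·1000/19.9 = 65.6087
BU:GU = 65.6087/40

1.6402


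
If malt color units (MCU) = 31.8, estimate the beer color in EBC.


SRM = 1.4922·MCU^0.6859;  EBC = SRM·1.97
SRM = 1.4922·31.8^0.6859 = 16.0082
EBC = 16.0082·1.97

31.5361 EBC


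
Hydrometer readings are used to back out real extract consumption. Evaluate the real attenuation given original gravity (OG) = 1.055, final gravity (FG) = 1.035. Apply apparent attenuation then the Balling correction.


AA = (OG−FG)/(OG−1)·100;  RA = AA·0.8192
AA = (1.055 − 1.035)/(1.055 − 1)·100 = 36.3636
RA = 36.3636·0.8192

29.7891 %


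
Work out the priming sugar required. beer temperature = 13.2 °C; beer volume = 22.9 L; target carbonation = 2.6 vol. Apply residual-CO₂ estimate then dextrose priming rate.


residual = 14.695·(0.01821 + 0.09011·e^(−0.04·T));  sugar = (target − residual)·4.0·V
residual = 14.695·(0.01821 + 0.09011·e^(−0.04·13.2)) = 1.0486
sugar = (2.6 − 1.0486)·4.0·22.9

142.1112 g


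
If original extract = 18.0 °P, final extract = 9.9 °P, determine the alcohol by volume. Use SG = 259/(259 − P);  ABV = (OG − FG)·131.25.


OG = 259/(259 − 18.0) = 1.0747
FG = 259/(259 − 9.9) = 1.0397
ABV = (1.0747 − 1.0397)·131.25

4.5866 % ABV


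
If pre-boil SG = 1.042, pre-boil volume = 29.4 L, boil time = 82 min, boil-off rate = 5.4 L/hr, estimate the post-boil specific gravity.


V_post = V_pre − rate·(t/60);  SG_post = 1 + (SG_pre−1)·V_pre/V_post
V_post = 29.4 − 5.4·(82/60) = 22.0200
SG_post = 1 + (1.042 − 1)·29.4/22.0200

1.0561


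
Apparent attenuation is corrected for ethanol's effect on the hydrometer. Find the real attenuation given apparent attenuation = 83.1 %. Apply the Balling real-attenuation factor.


RA = AA · 0.8192
RA = 83.1 · 0.8192

68.0755 %


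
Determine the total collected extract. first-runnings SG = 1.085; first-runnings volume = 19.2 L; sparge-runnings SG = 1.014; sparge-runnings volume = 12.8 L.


total = Σ (SG_i − 1)·1000·V_i
first = (1.085 − 1)·1000·19.2 = 1632.0000
sparge = (1.014 − 1)·1000·12.8 = 179.2000
total = 1632.0000 + 179.2000

1811.2000 gravity·L


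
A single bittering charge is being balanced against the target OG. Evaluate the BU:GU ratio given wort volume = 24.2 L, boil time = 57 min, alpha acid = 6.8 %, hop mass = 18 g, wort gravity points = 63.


U = 1.65·0.000125^(GP/1000)·(1−e^(−0.04t))/4.15;  IBU = (α/100)·m·U·1000/V;  BU:GU = IBU/GP
U = 1.65·0.000125^(63/1000)·(1−e^(−0.04·57))/4.15 = 0.2026
IBU = (6.8/100)·18·0.2026·1000/24.2 = 10.2482
BU:GU = 10.2482/63

0.1627


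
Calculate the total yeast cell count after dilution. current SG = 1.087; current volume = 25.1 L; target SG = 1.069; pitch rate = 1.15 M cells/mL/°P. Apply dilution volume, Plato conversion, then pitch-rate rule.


V_w = V·((SG_c−1)/(SG_t−1)−1);  °P = 259 − 259/SG_t;  cells = rate·(V+V_w)·°P
V_w = 25.1·((1.087−1)/(1.069−1)−1) = 6.5478
V_final = 25.1 + 6.5478 = 31.6478
°P = 259 − 259/1.069 = 16.7175
cells = 1.15·31.6478·16.7175

608.4332 billion cells


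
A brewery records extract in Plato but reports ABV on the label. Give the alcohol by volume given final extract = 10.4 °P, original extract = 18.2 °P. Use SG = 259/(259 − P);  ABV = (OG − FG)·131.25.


OG = 259/(259 − 18.2) = 1.0756
FG = 259/(259 − 10.4) = 1.0418
ABV = (1.0756 − 1.0418)·131.25

4.4293 % ABV


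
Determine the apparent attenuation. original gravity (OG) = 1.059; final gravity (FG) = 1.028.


AA = (OG − FG)/(OG − 1) · 100
AA = (1.059 − 1.028)/(1.059 − 1) · 100

52.5424 %


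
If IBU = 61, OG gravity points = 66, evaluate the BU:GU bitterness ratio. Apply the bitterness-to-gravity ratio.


BU:GU = IBU / OG_points
BU:GU = 61 / 66

0.9242


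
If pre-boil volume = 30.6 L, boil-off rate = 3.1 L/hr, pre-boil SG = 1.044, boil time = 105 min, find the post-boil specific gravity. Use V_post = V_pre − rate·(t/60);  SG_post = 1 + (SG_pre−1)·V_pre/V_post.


V_post = 30.6 − 3.1·(105/60) = 25.1750
SG_post = 1 + (1.044 − 1)·30.6/25.1750

1.0535


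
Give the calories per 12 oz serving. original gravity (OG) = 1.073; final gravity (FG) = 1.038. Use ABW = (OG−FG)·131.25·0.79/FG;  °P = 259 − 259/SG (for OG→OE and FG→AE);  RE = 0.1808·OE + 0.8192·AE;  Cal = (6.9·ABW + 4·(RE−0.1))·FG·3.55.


ABW = (1.073 − 1.038)·131.25·0.79/1.038 = 3.4962
OE = 259 − 259/1.073 = 17.6207 °P
AE = 259 − 259/1.038 = 9.4817 °P
RE = 0.1808·17.6207 + 0.8192·9.4817 = 10.9532 °P
Cal = (6.9·3.4962 + 4·(10.9532−0.1))·1.038·3.55

248.8661 kcal


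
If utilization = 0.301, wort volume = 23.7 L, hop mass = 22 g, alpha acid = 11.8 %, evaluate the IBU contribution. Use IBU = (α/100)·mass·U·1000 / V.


IBU = (11.8/100)·22·0.301·1000 / 23.7

32.9703 IBU


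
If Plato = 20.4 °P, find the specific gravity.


SG = 259/(259 − P)
SG = 259/(259 − 20.4)

1.0855


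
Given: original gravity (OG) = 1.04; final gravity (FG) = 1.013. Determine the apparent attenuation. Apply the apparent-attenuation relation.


AA = (OG − FG)/(OG − 1) · 100
AA = (1.04 − 1.013)/(1.04 − 1) · 100

67.5000 %


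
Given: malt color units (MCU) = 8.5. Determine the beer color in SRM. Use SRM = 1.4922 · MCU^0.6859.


SRM = 1.4922 · 8.5^0.6859

6.4761 SRM


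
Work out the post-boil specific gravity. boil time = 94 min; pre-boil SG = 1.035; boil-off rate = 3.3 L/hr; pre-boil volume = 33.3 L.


V_post = V_pre − rate·(t/60);  SG_post = 1 + (SG_pre−1)·V_pre/V_post
V_post = 33.3 − 3.3·(94/60) = 28.1300
SG_post = 1 + (1.035 − 1)·33.3/28.1300

1.0414


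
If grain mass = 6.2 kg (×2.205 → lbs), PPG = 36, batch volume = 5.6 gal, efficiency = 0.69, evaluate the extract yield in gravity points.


points = lbs × PPG × eff / vol
lbs = 6.2 × 2.205 = 13.6710
points = 13.6710 × 36 × 0.69 / 5.6

60.6407 points


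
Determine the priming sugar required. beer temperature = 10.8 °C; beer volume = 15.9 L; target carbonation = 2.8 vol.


residual = 14.695·(0.01821 + 0.09011·e^(−0.04·T));  sugar = (target − residual)·4.0·V
residual = 14.695·(0.01821 + 0.09011·e^(−0.04·10.8)) = 1.1273
sugar = (2.8 − 1.1273)·4.0·15.9

106.3864 g


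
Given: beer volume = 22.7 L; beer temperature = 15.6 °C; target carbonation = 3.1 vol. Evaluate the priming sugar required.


residual = 14.695·(0.01821 + 0.09011·e^(−0.04·T));  sugar = (target − residual)·4.0·V
residual = 14.695·(0.01821 + 0.09011·e^(−0.04·15.6)) = 0.9771
sugar = (3.1 − 0.9771)·4.0·22.7

192.7611 g


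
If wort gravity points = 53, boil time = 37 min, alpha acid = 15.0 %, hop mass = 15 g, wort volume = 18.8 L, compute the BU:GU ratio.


U = 1.65·0.000125^(GP/1000)·(1−e^(−0.04t))/4.15;  IBU = (α/100)·m·U·1000/V;  BU:GU = IBU/GP
U = 1.65·0.000125^(53/1000)·(1−e^(−0.04·37))/4.15 = 0.1907
IBU = (15.0/100)·15·0.1907·1000/18.8 = 22.8254
BU:GU = 22.8254/53

0.4307


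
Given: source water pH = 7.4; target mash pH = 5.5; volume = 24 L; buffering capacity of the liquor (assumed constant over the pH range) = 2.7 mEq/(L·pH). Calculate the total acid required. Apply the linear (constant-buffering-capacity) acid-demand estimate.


acid = buffering capacity · (pH_source − pH_target) · V
acid = 2.7 · (7.4 − 5.5) · 24

123.1200 mEq


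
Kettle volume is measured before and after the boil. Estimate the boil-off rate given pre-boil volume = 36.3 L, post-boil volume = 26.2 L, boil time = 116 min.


rate = (V_pre − V_post) / (t_min/60)
rate = (36.3 − 26.2) / (116/60)

5.2241 L/hr


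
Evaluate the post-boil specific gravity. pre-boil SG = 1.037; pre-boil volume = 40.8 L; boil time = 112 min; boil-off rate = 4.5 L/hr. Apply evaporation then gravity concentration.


V_post = V_pre − rate·(t/60);  SG_post = 1 + (SG_pre−1)·V_pre/V_post
V_post = 40.8 − 4.5·(112/60) = 32.4000
SG_post = 1 + (1.037 − 1)·40.8/32.4000

1.0466


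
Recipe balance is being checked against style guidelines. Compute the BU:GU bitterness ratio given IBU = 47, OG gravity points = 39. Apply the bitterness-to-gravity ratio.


BU:GU = IBU / OG_points
BU:GU = 47 / 39

1.2051


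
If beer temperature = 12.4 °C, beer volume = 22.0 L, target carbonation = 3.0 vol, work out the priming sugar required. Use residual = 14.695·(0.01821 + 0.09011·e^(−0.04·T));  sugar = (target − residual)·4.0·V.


residual = 14.695·(0.01821 + 0.09011·e^(−0.04·12.4)) = 1.0740
sugar = (3.0 − 1.0740)·4.0·22.0

169.4913 g


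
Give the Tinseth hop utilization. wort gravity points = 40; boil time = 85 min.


U = 1.65·0.000125^(GP/1000) · (1 − e^(−0.04·t))/4.15
bigness = 1.65·0.000125^(40/1000) = 1.1518
boil_factor = (1 − e^(−0.04·85))/4.15 = 0.2329
U = 1.1518 · 0.2329

0.2683


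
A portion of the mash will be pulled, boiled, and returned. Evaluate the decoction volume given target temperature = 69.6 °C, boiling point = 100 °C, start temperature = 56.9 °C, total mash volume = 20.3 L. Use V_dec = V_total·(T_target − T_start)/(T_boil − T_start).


V_dec = 20.3·(69.6 − 56.9)/(100 − 56.9)

5.9817 L


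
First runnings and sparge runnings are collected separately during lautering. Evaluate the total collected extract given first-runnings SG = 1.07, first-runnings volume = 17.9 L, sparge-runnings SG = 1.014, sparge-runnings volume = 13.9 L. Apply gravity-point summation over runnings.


total = Σ (SG_i − 1)·1000·V_i
first = (1.07 − 1)·1000·17.9 = 1253.0000
sparge = (1.014 − 1)·1000·13.9 = 194.6000
total = 1253.0000 + 194.6000

1447.6000 gravity·L


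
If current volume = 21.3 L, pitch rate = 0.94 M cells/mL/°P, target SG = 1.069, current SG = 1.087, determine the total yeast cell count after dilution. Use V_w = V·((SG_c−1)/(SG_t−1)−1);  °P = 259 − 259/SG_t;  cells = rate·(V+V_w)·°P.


V_w = 21.3·((1.087−1)/(1.069−1)−1) = 5.5565
V_final = 21.3 + 5.5565 = 26.8565
°P = 259 − 259/1.069 = 16.7175
cells = 0.94·26.8565·16.7175

422.0353 billion cells


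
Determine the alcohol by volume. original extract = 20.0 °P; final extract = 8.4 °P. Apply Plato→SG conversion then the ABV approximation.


SG = 259/(259 − P);  ABV = (OG − FG)·131.25
OG = 259/(259 − 20.0) = 1.0837
FG = 259/(259 − 8.4) = 1.0335
ABV = (1.0837 − 1.0335)·131.25

6.5838 % ABV


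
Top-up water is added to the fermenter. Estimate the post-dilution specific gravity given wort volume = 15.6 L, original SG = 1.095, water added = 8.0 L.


SG_new = 1 + (SG_old − 1)·V_old/(V_old + V_water)
pts = (1.095 − 1)·1000·15.6/(15.6 + 8.0) = 62.7966
SG_new = 1 + 62.7966/1000

1.0628


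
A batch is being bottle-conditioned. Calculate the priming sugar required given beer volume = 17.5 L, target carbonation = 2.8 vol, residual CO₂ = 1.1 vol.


sugar = (target − residual)·4.0·V
sugar = (2.8 − 1.1)·4.0·17.5

119.0000 g


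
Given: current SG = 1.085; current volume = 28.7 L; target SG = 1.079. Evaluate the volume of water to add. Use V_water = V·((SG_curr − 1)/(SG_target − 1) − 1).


V_water = 28.7·((1.085 − 1)/(1.079 − 1) − 1)

2.1797 L


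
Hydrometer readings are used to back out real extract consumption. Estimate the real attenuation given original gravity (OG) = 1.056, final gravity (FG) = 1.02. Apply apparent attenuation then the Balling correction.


AA = (OG−FG)/(OG−1)·100;  RA = AA·0.8192
AA = (1.056 − 1.02)/(1.056 − 1)·100 = 64.2857
RA = 64.2857·0.8192

52.6629 %


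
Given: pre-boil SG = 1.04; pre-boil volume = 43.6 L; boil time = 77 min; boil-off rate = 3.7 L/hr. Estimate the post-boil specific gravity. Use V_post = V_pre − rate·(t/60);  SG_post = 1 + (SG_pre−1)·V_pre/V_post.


V_post = 43.6 − 3.7·(77/60) = 38.8517
SG_post = 1 + (1.04 − 1)·43.6/38.8517

1.0449


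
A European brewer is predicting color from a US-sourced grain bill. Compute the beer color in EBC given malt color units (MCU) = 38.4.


SRM = 1.4922·MCU^0.6859;  EBC = SRM·1.97
SRM = 1.4922·38.4^0.6859 = 18.2188
EBC = 18.2188·1.97

35.8910 EBC


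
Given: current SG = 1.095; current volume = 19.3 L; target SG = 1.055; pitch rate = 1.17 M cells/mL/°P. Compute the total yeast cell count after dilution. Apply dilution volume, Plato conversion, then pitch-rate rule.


V_w = V·((SG_c−1)/(SG_t−1)−1);  °P = 259 − 259/SG_t;  cells = rate·(V+V_w)·°P
V_w = 19.3·((1.095−1)/(1.055−1)−1) = 14.0364
V_final = 19.3 + 14.0364 = 33.3364
°P = 259 − 259/1.055 = 13.5024
cells = 1.17·33.3364·13.5024

526.6403 billion cells


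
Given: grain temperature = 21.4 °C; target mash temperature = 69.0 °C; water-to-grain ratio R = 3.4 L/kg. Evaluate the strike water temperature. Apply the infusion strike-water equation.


T_strike = (0.41/R)·(T_mash − T_grain) + T_mash
T_strike = (0.41/3.4)·(69.0 − 21.4) + 69.0

74.7400 °C


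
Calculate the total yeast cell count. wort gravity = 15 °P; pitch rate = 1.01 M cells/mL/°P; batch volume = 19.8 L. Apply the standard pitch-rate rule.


cells (billions) = rate · V_L · °P
cells = 1.01 · 19.8 · 15

299.9700 billion cells


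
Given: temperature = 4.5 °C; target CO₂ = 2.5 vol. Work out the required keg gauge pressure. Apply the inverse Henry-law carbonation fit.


psi = vols/(0.01821 + 0.09011·e^(−0.04·T)) − 14.695
psi = 2.5/(0.01821 + 0.09011·e^(−0.04·4.5)) − 14.695

12.0498 psi


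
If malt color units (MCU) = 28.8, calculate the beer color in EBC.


SRM = 1.4922·MCU^0.6859;  EBC = SRM·1.97
SRM = 1.4922·28.8^0.6859 = 14.9563
EBC = 14.9563·1.97

29.4639 EBC


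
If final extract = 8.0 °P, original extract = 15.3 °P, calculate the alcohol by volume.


SG = 259/(259 − P);  ABV = (OG − FG)·131.25
OG = 259/(259 − 15.3) = 1.0628
FG = 259/(259 − 8.0) = 1.0319
ABV = (1.0628 − 1.0319)·131.25

4.0569 % ABV


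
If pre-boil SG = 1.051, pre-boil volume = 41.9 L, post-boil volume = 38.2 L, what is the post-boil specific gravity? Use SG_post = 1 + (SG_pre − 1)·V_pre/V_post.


pts_pre = (1.051 − 1)·1000 = 51.0000
pts_post = 51.0000·41.9/38.2 = 55.9398
SG_post = 1 + 55.9398/1000

1.0559


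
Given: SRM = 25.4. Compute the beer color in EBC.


EBC = SRM · 1.97
EBC = 25.4 · 1.97

50.0380 EBC


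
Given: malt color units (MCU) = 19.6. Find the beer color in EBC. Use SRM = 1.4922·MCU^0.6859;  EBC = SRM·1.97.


SRM = 1.4922·19.6^0.6859 = 11.4864
EBC = 11.4864·1.97

22.6283 EBC


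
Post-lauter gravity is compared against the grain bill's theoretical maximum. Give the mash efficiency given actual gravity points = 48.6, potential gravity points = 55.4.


efficiency = actual / potential × 100
efficiency = 48.6 / 55.4 × 100

87.7256 %


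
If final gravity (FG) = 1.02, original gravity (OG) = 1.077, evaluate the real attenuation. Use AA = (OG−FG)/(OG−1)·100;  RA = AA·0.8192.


AA = (1.077 − 1.02)/(1.077 − 1)·100 = 74.0260
RA = 74.0260·0.8192

60.6421 %


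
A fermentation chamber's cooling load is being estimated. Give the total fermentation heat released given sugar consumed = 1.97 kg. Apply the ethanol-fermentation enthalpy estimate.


Q = m_sugar · 590 kJ/kg
Q = 1.97 · 590

1162.3000 kJ


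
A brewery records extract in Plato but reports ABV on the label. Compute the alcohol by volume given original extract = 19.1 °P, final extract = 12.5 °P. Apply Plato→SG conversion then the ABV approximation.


SG = 259/(259 − P);  ABV = (OG − FG)·131.25
OG = 259/(259 − 19.1) = 1.0796
FG = 259/(259 − 12.5) = 1.0507
ABV = (1.0796 − 1.0507)·131.25

3.7940 % ABV


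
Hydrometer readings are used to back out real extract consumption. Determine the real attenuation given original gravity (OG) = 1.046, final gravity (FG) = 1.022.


AA = (OG−FG)/(OG−1)·100;  RA = AA·0.8192
AA = (1.046 − 1.022)/(1.046 − 1)·100 = 52.1739
RA = 52.1739·0.8192

42.7409 %


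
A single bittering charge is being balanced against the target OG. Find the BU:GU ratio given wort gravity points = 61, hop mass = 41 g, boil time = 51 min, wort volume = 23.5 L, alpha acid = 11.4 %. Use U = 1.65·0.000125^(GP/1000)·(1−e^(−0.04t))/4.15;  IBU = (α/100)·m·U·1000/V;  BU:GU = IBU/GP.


U = 1.65·0.000125^(61/1000)·(1−e^(−0.04·51))/4.15 = 0.1999
IBU = (11.4/100)·41·0.1999·1000/23.5 = 39.7624
BU:GU = 39.7624/61

0.6518


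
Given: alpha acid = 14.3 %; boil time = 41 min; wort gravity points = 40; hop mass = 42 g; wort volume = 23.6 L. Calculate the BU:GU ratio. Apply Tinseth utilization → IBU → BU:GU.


U = 1.65·0.000125^(GP/1000)·(1−e^(−0.04t))/4.15;  IBU = (α/100)·m·U·1000/V;  BU:GU = IBU/GP
U = 1.65·0.000125^(40/1000)·(1−e^(−0.04·41))/4.15 = 0.2237
IBU = (14.3/100)·42·0.2237·1000/23.6 = 56.9287
BU:GU = 56.9287/40

1.4232


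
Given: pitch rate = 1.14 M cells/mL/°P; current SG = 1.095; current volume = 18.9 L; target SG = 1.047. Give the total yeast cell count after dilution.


V_w = V·((SG_c−1)/(SG_t−1)−1);  °P = 259 − 259/SG_t;  cells = rate·(V+V_w)·°P
V_w = 18.9·((1.095−1)/(1.047−1)−1) = 19.3021
V_final = 18.9 + 19.3021 = 38.2021
°P = 259 − 259/1.047 = 11.6266
cells = 1.14·38.2021·11.6266

506.3413 billion cells


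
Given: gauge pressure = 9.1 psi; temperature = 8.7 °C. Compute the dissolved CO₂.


vols = (P + 14.695)·(0.01821 + 0.09011·e^(−0.04·T))
vols = (9.1 + 14.695)·(0.01821 + 0.09011·e^(−0.04·8.7))

1.9473 volumes


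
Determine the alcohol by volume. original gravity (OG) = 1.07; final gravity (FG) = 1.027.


ABV = (OG − FG) · 131.25
ABV = (1.07 − 1.027) · 131.25

5.6438 % ABV


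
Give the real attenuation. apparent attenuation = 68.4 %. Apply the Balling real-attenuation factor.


RA = AA · 0.8192
RA = 68.4 · 0.8192

56.0333 %


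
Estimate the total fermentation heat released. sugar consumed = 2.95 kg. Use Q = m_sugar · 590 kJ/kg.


Q = 2.95 · 590

1740.5000 kJ


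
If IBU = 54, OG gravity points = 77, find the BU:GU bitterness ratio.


BU:GU = IBU / OG_points
BU:GU = 54 / 77

0.7013


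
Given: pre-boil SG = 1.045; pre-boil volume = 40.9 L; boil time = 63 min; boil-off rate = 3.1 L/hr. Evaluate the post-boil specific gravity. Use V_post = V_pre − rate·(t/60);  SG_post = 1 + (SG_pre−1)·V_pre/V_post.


V_post = 40.9 − 3.1·(63/60) = 37.6450
SG_post = 1 + (1.045 − 1)·40.9/37.6450

1.0489


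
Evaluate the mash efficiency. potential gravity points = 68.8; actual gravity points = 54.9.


efficiency = actual / potential × 100
efficiency = 54.9 / 68.8 × 100

79.7965 %


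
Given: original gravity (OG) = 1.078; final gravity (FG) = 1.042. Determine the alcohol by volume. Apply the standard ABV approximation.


ABV = (OG − FG) · 131.25
ABV = (1.078 − 1.042) · 131.25

4.7250 % ABV


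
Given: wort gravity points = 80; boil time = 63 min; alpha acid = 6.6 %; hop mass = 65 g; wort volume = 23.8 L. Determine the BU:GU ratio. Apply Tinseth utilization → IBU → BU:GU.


U = 1.65·0.000125^(GP/1000)·(1−e^(−0.04t))/4.15;  IBU = (α/100)·m·U·1000/V;  BU:GU = IBU/GP
U = 1.65·0.000125^(80/1000)·(1−e^(−0.04·63))/4.15 = 0.1781
IBU = (6.6/100)·65·0.1781·1000/23.8 = 32.1100
BU:GU = 32.1100/80

0.4014


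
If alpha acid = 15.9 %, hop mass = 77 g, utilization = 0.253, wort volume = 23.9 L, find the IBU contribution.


IBU = (α/100)·mass·U·1000 / V
IBU = (15.9/100)·77·0.253·1000 / 23.9

129.6016 IBU


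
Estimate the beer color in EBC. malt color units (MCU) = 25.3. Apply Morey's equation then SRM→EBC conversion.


SRM = 1.4922·MCU^0.6859;  EBC = SRM·1.97
SRM = 1.4922·25.3^0.6859 = 13.6845
EBC = 13.6845·1.97

26.9584 EBC


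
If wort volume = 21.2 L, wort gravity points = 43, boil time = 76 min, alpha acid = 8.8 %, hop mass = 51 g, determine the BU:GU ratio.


U = 1.65·0.000125^(GP/1000)·(1−e^(−0.04t))/4.15;  IBU = (α/100)·m·U·1000/V;  BU:GU = IBU/GP
U = 1.65·0.000125^(43/1000)·(1−e^(−0.04·76))/4.15 = 0.2572
IBU = (8.8/100)·51·0.2572·1000/21.2 = 54.4543
BU:GU = 54.4543/43

1.2664


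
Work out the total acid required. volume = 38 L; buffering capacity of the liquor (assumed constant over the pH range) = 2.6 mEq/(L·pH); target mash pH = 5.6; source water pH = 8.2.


acid = buffering capacity · (pH_source − pH_target) · V
acid = 2.6 · (8.2 − 5.6) · 38

256.8800 mEq


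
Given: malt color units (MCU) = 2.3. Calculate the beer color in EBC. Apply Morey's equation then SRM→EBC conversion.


SRM = 1.4922·MCU^0.6859;  EBC = SRM·1.97
SRM = 1.4922·2.3^0.6859 = 2.6420
EBC = 2.6420·1.97

5.2048 EBC


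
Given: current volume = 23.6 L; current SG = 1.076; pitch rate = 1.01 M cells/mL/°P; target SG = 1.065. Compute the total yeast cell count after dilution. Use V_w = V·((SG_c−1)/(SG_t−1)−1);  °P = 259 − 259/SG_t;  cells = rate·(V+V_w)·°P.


V_w = 23.6·((1.076−1)/(1.065−1)−1) = 3.9938
V_final = 23.6 + 3.9938 = 27.5938
°P = 259 − 259/1.065 = 15.8075
cells = 1.01·27.5938·15.8075

440.5519 billion cells


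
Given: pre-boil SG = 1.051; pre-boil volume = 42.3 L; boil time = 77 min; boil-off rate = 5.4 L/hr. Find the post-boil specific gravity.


V_post = V_pre − rate·(t/60);  SG_post = 1 + (SG_pre−1)·V_pre/V_post
V_post = 42.3 − 5.4·(77/60) = 35.3700
SG_post = 1 + (1.051 − 1)·42.3/35.3700

1.0610


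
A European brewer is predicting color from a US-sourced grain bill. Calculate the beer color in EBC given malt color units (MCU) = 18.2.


SRM = 1.4922·MCU^0.6859;  EBC = SRM·1.97
SRM = 1.4922·18.2^0.6859 = 10.9172
EBC = 10.9172·1.97

21.5068 EBC


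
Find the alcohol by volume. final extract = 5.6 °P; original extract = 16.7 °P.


SG = 259/(259 − P);  ABV = (OG − FG)·131.25
OG = 259/(259 − 16.7) = 1.0689
FG = 259/(259 − 5.6) = 1.0221
ABV = (1.0689 − 1.0221)·131.25

6.1456 % ABV


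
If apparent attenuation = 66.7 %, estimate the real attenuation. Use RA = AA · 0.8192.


RA = 66.7 · 0.8192

54.6406 %


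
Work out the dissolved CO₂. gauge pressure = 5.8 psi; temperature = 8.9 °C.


vols = (P + 14.695)·(0.01821 + 0.09011·e^(−0.04·T))
vols = (5.8 + 14.695)·(0.01821 + 0.09011·e^(−0.04·8.9))

1.6668 volumes


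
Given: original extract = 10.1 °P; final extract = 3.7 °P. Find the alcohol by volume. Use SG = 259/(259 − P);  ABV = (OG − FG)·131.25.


OG = 259/(259 − 10.1) = 1.0406
FG = 259/(259 − 3.7) = 1.0145
ABV = (1.0406 − 1.0145)·131.25

3.4238 % ABV


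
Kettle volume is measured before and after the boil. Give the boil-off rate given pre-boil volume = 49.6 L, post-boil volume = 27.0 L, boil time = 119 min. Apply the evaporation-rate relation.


rate = (V_pre − V_post) / (t_min/60)
rate = (49.6 − 27.0) / (119/60)

11.3950 L/hr


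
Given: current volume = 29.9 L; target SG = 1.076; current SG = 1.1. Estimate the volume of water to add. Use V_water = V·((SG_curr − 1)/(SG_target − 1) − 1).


V_water = 29.9·((1.1 − 1)/(1.076 − 1) − 1)

9.4421 L


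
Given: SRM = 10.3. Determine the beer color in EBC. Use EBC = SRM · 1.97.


EBC = 10.3 · 1.97

20.2910 EBC


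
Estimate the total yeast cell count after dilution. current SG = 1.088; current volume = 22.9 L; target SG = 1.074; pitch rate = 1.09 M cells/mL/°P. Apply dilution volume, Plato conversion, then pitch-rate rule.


V_w = V·((SG_c−1)/(SG_t−1)−1);  °P = 259 − 259/SG_t;  cells = rate·(V+V_w)·°P
V_w = 22.9·((1.088−1)/(1.074−1)−1) = 4.3324
V_final = 22.9 + 4.3324 = 27.2324
°P = 259 − 259/1.074 = 17.8454
cells = 1.09·27.2324·17.8454

529.7124 billion cells


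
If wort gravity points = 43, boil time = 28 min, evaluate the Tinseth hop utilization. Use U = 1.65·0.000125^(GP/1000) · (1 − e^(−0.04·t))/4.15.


bigness = 1.65·0.000125^(43/1000) = 1.1211
boil_factor = (1 − e^(−0.04·28))/4.15 = 0.1623
U = 1.1211 · 0.1623

0.1820


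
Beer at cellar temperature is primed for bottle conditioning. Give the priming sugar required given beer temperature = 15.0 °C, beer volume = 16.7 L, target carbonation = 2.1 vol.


residual = 14.695·(0.01821 + 0.09011·e^(−0.04·T));  sugar = (target − residual)·4.0·V
residual = 14.695·(0.01821 + 0.09011·e^(−0.04·15.0)) = 0.9943
sugar = (2.1 − 0.9943)·4.0·16.7

73.8598 g


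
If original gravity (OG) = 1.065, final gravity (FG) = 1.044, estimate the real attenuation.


AA = (OG−FG)/(OG−1)·100;  RA = AA·0.8192
AA = (1.065 − 1.044)/(1.065 − 1)·100 = 32.3077
RA = 32.3077·0.8192

26.4665 %


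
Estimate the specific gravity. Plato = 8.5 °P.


SG = 259/(259 − P)
SG = 259/(259 − 8.5)

1.0339


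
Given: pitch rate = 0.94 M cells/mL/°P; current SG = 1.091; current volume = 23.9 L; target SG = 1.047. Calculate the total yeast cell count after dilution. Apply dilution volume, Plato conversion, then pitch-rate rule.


V_w = V·((SG_c−1)/(SG_t−1)−1);  °P = 259 − 259/SG_t;  cells = rate·(V+V_w)·°P
V_w = 23.9·((1.091−1)/(1.047−1)−1) = 22.3745
V_final = 23.9 + 22.3745 = 46.2745
°P = 259 − 259/1.047 = 11.6266
cells = 0.94·46.2745·11.6266

505.7318 billion cells


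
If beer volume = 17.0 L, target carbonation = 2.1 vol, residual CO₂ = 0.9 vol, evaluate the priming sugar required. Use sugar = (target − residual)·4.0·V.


sugar = (2.1 − 0.9)·4.0·17.0

81.6000 g


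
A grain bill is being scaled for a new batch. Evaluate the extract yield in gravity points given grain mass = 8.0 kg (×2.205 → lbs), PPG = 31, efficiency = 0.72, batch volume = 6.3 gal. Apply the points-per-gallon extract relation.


points = lbs × PPG × eff / vol
lbs = 8.0 × 2.205 = 17.6400
points = 17.6400 × 31 × 0.72 / 6.3

62.4960 points


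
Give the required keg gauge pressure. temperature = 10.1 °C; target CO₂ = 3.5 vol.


psi = vols/(0.01821 + 0.09011·e^(−0.04·T)) − 14.695
psi = 3.5/(0.01821 + 0.09011·e^(−0.04·10.1)) − 14.695

29.9641 psi


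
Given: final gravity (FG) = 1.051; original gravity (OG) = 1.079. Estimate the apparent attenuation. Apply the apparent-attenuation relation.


AA = (OG − FG)/(OG − 1) · 100
AA = (1.079 − 1.051)/(1.079 − 1) · 100

35.4430 %
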